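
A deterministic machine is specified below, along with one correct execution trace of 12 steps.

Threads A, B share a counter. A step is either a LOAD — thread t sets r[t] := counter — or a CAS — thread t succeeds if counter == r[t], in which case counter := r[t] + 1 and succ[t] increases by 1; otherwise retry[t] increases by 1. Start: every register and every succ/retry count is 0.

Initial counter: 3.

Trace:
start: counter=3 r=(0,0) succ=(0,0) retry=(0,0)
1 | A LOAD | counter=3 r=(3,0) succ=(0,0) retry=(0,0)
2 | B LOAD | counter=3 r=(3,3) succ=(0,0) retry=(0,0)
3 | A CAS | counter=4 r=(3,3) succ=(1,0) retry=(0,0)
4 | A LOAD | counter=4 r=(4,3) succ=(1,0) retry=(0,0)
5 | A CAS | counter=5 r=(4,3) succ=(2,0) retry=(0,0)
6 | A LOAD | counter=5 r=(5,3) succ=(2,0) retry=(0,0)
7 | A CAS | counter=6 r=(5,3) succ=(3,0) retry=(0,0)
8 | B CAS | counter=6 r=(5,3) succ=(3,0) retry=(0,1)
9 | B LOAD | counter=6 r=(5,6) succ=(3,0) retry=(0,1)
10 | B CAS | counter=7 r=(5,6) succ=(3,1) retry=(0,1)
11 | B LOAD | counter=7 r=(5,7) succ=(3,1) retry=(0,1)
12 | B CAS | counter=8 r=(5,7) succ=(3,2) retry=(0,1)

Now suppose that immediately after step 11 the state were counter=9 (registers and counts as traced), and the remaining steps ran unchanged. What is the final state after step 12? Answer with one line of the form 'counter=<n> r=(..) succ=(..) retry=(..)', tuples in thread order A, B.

state after step 11 := counter=9 r=(5,7) succ=(3,1) retry=(0,1)
12 | B CAS | counter=9 r=(5,7) succ=(3,1) retry=(0,2)

counter=9 r=(5,7) succ=(3,1) retry=(0,2)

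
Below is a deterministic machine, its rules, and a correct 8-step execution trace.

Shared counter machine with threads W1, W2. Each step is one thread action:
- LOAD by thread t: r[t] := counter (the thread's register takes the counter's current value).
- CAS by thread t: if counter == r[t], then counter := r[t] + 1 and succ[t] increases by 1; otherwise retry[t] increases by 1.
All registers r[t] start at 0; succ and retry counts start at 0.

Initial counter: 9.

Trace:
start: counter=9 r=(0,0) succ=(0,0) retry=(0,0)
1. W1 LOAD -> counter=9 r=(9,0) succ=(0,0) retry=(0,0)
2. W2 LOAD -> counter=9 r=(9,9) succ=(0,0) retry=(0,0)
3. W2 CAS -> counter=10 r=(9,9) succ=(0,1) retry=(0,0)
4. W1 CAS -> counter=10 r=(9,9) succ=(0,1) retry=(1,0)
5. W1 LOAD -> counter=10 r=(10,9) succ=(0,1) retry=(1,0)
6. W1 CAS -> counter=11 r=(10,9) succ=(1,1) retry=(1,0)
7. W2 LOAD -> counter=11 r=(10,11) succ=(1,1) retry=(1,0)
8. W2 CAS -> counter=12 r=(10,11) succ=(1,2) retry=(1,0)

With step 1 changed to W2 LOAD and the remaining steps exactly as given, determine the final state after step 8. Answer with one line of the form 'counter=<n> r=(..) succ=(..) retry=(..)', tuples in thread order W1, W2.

(re-executing from step 1 with the substitution; state before step 1: counter=9 r=(0,0) succ=(0,0) retry=(0,0))
1. W2 LOAD -> counter=9 r=(0,9) succ=(0,0) retry=(0,0)
2. W2 LOAD -> counter=9 r=(0,9) succ=(0,0) retry=(0,0)
3. W2 CAS -> counter=10 r=(0,9) succ=(0,1) retry=(0,0)
4. W1 CAS -> counter=10 r=(0,9) succ=(0,1) retry=(1,0)
5. W1 LOAD -> counter=10 r=(10,9) succ=(0,1) retry=(1,0)
6. W1 CAS -> counter=11 r=(10,9) succ=(1,1) retry=(1,0)
7. W2 LOAD -> counter=11 r=(10,11) succ=(1,1) retry=(1,0)
8. W2 CAS -> counter=12 r=(10,11) succ=(1,2) retry=(1,0)

counter=12 r=(10,11) succ=(1,2) retry=(1,0)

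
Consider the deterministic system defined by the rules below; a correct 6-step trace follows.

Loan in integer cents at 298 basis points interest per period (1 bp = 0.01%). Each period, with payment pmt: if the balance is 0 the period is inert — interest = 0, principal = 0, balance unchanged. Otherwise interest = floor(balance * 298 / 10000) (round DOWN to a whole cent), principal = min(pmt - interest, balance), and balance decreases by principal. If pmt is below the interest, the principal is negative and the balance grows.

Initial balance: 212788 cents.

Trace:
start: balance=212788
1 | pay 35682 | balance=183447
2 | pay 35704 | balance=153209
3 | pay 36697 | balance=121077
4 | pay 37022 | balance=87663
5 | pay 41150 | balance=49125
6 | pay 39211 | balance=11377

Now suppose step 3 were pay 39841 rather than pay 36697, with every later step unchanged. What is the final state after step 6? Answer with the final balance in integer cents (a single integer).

7943

(re-executing from step 3 with the substitution; state before step 3: balance=153209)
3 | pay 39841 | balance=117933
4 | pay 37022 | balance=84425
5 | pay 41150 | balance=45790
6 | pay 39211 | balance=7943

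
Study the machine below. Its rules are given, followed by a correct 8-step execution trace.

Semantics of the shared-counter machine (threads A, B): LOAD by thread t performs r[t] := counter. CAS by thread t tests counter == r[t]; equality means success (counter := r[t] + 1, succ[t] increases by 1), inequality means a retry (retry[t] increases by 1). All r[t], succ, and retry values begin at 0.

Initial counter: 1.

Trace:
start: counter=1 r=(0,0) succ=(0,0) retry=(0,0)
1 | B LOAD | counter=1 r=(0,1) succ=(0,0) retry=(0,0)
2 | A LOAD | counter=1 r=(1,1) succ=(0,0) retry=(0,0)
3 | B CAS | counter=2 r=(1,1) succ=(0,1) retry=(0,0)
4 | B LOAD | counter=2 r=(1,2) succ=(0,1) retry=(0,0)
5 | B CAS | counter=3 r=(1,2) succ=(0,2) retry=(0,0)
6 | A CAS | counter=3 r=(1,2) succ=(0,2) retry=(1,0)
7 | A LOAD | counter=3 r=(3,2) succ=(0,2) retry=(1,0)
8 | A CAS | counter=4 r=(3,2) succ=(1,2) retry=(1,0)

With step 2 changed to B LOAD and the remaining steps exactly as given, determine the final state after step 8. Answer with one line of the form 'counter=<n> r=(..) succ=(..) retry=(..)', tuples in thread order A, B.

counter=4 r=(3,2) succ=(1,2) retry=(1,0)

(re-executing from step 2 with the substitution; state before step 2: counter=1 r=(0,1) succ=(0,0) retry=(0,0))
2 | B LOAD | counter=1 r=(0,1) succ=(0,0) retry=(0,0)
3 | B CAS | counter=2 r=(0,1) succ=(0,1) retry=(0,0)
4 | B LOAD | counter=2 r=(0,2) succ=(0,1) retry=(0,0)
5 | B CAS | counter=3 r=(0,2) succ=(0,2) retry=(0,0)
6 | A CAS | counter=3 r=(0,2) succ=(0,2) retry=(1,0)
7 | A LOAD | counter=3 r=(3,2) succ=(0,2) retry=(1,0)
8 | A CAS | counter=4 r=(3,2) succ=(1,2) retry=(1,0)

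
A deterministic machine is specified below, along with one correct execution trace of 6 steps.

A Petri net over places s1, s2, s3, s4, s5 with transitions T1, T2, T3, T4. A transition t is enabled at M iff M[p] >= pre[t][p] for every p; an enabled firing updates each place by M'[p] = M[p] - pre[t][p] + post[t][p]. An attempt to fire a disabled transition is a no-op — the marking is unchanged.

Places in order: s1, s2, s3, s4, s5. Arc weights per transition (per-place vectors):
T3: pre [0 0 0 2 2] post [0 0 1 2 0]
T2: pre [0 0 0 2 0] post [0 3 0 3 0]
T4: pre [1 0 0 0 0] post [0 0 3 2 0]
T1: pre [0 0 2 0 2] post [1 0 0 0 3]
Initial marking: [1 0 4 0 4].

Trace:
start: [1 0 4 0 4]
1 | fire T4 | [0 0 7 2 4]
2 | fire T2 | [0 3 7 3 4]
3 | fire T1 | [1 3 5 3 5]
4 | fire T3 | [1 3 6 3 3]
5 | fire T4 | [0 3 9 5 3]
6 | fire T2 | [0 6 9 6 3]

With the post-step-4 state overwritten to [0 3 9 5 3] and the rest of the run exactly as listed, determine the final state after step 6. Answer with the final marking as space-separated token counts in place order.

0 6 9 6 3

state after step 4 := [0 3 9 5 3]
5 | fire T4 | [0 3 9 5 3]
6 | fire T2 | [0 6 9 6 3]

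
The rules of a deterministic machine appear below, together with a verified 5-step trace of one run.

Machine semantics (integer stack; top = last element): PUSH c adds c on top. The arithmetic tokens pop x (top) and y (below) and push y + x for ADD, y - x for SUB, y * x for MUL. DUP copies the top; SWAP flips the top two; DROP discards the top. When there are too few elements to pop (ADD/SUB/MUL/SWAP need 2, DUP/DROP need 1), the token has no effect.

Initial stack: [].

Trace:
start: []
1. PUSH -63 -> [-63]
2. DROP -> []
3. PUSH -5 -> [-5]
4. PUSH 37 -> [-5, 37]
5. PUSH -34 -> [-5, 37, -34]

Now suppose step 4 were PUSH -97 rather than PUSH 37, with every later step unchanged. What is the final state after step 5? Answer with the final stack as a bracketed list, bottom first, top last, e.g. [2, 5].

(re-executing from step 4 with the substitution; state before step 4: [-5])
4. PUSH -97 -> [-5, -97]
5. PUSH -34 -> [-5, -97, -34]

[-5, -97, -34]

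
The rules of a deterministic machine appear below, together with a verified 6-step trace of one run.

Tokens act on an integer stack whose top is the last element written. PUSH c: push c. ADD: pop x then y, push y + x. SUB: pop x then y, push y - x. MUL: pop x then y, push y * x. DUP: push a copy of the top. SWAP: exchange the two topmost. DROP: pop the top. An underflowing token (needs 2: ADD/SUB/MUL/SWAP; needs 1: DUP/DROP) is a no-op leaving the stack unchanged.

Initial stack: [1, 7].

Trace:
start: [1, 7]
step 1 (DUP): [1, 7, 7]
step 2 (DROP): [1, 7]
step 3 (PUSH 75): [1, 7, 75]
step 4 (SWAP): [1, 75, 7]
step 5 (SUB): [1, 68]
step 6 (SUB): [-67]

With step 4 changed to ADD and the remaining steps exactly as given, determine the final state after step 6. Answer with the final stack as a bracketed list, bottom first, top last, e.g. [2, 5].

[-81]

(re-executing from step 4 with the substitution; state before step 4: [1, 7, 75])
step 4 (ADD): [1, 82]
step 5 (SUB): [-81]
step 6 (SUB): [-81]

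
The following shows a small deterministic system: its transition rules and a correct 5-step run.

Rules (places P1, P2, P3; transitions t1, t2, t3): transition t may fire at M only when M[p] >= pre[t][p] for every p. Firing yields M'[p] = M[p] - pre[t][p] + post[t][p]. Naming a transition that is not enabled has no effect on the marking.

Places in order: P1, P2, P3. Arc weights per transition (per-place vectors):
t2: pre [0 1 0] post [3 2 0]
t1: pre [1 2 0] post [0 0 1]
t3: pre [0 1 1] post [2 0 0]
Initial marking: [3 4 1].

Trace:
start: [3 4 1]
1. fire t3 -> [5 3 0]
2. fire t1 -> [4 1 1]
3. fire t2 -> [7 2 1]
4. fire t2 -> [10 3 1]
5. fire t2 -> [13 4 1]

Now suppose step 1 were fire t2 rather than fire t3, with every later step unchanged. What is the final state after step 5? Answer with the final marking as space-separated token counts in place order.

14 6 2

(re-executing from step 1 with the substitution; state before step 1: [3 4 1])
1. fire t2 -> [6 5 1]
2. fire t1 -> [5 3 2]
3. fire t2 -> [8 4 2]
4. fire t2 -> [11 5 2]
5. fire t2 -> [14 6 2]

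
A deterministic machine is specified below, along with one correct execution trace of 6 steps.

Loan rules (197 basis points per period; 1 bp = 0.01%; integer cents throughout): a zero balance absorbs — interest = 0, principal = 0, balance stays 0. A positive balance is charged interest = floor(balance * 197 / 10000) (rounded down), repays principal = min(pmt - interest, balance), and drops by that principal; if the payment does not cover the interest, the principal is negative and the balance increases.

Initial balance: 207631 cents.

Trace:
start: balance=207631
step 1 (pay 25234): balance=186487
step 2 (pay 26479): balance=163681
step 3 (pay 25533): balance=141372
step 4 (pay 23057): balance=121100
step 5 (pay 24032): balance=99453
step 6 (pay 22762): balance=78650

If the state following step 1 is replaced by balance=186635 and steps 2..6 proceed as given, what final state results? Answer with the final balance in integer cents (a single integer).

78813

state after step 1 := balance=186635
step 2 (pay 26479): balance=163832
step 3 (pay 25533): balance=141526
step 4 (pay 23057): balance=121257
step 5 (pay 24032): balance=99613
step 6 (pay 22762): balance=78813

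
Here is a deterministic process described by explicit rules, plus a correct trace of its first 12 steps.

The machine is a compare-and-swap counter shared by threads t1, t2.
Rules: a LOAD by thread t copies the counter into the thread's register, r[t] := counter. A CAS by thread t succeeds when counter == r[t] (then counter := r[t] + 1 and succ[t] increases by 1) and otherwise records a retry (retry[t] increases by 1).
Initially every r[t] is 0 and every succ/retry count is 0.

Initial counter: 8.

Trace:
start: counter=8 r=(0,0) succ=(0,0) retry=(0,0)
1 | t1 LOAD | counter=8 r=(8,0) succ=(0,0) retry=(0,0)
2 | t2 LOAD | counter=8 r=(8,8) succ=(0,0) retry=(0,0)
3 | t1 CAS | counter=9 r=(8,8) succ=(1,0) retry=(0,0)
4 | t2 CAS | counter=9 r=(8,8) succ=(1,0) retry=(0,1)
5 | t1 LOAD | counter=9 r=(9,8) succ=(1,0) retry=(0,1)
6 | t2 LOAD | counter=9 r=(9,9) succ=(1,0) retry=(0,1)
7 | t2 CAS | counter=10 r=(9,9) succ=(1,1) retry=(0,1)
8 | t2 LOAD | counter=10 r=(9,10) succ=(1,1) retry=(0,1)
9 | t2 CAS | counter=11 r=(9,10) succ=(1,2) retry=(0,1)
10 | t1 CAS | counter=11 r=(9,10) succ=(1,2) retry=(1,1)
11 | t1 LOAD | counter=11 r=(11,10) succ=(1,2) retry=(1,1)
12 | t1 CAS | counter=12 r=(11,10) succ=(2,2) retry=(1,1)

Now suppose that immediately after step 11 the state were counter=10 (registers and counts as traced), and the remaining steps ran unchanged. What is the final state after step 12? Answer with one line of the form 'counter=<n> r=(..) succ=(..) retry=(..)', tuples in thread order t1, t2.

counter=10 r=(11,10) succ=(1,2) retry=(2,1)

state after step 11 := counter=10 r=(11,10) succ=(1,2) retry=(1,1)
12 | t1 CAS | counter=10 r=(11,10) succ=(1,2) retry=(2,1)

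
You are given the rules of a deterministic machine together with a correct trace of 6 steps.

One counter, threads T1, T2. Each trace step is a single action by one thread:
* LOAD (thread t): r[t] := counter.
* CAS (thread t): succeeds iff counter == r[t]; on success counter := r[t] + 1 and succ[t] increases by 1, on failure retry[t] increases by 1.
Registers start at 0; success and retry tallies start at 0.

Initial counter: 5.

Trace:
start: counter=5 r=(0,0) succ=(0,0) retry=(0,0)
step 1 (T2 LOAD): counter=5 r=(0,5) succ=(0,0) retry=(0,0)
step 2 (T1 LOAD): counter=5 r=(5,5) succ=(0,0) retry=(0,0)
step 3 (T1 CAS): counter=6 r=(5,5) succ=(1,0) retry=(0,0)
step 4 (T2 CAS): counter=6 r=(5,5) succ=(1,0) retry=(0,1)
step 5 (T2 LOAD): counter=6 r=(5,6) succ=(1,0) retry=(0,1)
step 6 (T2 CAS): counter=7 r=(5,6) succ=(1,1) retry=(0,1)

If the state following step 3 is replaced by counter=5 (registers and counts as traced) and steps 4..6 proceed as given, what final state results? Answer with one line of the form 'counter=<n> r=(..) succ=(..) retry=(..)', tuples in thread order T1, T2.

state after step 3 := counter=5 r=(5,5) succ=(1,0) retry=(0,0)
step 4 (T2 CAS): counter=6 r=(5,5) succ=(1,1) retry=(0,0)
step 5 (T2 LOAD): counter=6 r=(5,6) succ=(1,1) retry=(0,0)
step 6 (T2 CAS): counter=7 r=(5,6) succ=(1,2) retry=(0,0)

counter=7 r=(5,6) succ=(1,2) retry=(0,0)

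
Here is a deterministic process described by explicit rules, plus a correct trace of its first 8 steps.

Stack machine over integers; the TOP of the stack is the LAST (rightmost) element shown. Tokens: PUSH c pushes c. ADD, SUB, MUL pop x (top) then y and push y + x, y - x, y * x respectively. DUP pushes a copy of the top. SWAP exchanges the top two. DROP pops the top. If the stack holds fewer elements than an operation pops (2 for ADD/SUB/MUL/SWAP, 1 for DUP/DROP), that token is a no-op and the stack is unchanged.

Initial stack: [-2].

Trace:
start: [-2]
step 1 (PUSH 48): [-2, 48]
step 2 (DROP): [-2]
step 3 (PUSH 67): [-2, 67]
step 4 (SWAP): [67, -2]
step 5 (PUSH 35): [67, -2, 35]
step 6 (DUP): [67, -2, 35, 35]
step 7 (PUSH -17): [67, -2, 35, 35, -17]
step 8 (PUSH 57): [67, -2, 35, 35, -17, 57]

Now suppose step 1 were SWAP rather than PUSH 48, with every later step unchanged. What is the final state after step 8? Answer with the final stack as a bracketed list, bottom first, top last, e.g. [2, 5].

[67, 35, 35, -17, 57]

(re-executing from step 1 with the substitution; state before step 1: [-2])
step 1 (SWAP): [-2]
step 2 (DROP): []
step 3 (PUSH 67): [67]
step 4 (SWAP): [67]
step 5 (PUSH 35): [67, 35]
step 6 (DUP): [67, 35, 35]
step 7 (PUSH -17): [67, 35, 35, -17]
step 8 (PUSH 57): [67, 35, 35, -17, 57]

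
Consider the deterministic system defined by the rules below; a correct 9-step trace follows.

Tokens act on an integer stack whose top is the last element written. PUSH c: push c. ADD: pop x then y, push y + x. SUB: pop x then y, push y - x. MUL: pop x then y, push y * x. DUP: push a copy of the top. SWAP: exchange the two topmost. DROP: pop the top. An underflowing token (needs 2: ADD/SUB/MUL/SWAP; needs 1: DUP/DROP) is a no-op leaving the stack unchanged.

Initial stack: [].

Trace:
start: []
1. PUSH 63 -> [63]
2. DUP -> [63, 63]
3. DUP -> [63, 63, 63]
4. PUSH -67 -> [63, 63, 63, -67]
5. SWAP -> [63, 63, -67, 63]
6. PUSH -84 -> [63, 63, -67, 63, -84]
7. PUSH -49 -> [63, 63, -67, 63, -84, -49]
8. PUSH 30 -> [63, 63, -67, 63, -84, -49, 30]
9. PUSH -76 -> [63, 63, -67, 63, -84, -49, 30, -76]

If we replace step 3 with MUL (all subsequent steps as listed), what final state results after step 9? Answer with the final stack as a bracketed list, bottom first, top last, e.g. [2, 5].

[-67, 3969, -84, -49, 30, -76]

(re-executing from step 3 with the substitution; state before step 3: [63, 63])
3. MUL -> [3969]
4. PUSH -67 -> [3969, -67]
5. SWAP -> [-67, 3969]
6. PUSH -84 -> [-67, 3969, -84]
7. PUSH -49 -> [-67, 3969, -84, -49]
8. PUSH 30 -> [-67, 3969, -84, -49, 30]
9. PUSH -76 -> [-67, 3969, -84, -49, 30, -76]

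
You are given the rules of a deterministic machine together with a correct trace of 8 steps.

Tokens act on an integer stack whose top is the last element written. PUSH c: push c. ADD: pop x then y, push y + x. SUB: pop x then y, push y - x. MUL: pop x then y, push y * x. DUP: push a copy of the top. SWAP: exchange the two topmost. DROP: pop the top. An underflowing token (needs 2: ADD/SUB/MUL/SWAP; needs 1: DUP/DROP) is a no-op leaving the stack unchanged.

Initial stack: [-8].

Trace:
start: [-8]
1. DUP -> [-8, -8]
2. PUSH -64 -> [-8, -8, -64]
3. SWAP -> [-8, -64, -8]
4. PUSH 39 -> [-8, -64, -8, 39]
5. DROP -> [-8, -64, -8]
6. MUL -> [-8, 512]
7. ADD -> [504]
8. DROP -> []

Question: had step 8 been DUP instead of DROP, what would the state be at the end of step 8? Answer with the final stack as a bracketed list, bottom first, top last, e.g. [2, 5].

[504, 504]

(re-executing from step 8 with the substitution; state before step 8: [504])
8. DUP -> [504, 504]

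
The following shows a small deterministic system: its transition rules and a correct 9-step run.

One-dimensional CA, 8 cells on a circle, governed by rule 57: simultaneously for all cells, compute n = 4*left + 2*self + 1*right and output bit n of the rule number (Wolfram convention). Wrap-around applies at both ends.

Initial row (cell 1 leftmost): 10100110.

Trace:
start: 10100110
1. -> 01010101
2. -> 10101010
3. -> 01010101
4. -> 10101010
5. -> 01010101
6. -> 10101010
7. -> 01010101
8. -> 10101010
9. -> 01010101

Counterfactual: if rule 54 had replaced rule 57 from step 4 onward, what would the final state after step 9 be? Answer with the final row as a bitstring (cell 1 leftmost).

(re-executing steps 4..9 under rule 54; state before step 4: 01010101)
4. -> 11111111
5. -> 00000000
6. -> 00000000
7. -> 00000000
8. -> 00000000
9. -> 00000000

00000000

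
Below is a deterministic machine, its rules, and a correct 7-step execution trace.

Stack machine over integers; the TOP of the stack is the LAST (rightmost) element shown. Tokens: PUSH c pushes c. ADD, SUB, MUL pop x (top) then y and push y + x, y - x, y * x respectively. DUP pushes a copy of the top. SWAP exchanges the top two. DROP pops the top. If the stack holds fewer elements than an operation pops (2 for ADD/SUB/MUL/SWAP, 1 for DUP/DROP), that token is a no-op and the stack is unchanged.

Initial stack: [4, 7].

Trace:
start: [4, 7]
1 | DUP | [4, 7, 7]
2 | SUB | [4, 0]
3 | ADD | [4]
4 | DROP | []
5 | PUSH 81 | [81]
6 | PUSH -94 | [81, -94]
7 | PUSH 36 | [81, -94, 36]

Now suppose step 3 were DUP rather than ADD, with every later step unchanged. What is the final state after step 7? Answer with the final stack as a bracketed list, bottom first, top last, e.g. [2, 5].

(re-executing from step 3 with the substitution; state before step 3: [4, 0])
3 | DUP | [4, 0, 0]
4 | DROP | [4, 0]
5 | PUSH 81 | [4, 0, 81]
6 | PUSH -94 | [4, 0, 81, -94]
7 | PUSH 36 | [4, 0, 81, -94, 36]

[4, 0, 81, -94, 36]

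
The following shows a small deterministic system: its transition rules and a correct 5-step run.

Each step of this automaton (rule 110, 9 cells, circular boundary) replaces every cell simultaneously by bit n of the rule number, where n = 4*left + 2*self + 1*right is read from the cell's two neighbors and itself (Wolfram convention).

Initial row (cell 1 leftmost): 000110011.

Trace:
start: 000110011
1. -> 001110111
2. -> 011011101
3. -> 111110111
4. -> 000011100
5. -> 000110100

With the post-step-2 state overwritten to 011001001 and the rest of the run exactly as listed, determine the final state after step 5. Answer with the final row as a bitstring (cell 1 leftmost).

011000010

state after step 2 := 011001001
3. -> 111011011
4. -> 001111110
5. -> 011000010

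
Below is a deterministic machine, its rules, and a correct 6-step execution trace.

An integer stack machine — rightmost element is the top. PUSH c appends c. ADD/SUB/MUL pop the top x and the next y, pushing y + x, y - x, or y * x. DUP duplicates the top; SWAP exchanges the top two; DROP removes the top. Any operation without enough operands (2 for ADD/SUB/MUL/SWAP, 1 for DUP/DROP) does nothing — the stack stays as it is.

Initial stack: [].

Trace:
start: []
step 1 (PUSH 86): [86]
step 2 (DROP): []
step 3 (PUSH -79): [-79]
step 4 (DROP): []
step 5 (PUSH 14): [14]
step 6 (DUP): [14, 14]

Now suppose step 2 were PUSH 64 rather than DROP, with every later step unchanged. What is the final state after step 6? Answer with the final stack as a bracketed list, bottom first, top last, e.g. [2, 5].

(re-executing from step 2 with the substitution; state before step 2: [86])
step 2 (PUSH 64): [86, 64]
step 3 (PUSH -79): [86, 64, -79]
step 4 (DROP): [86, 64]
step 5 (PUSH 14): [86, 64, 14]
step 6 (DUP): [86, 64, 14, 14]

[86, 64, 14, 14]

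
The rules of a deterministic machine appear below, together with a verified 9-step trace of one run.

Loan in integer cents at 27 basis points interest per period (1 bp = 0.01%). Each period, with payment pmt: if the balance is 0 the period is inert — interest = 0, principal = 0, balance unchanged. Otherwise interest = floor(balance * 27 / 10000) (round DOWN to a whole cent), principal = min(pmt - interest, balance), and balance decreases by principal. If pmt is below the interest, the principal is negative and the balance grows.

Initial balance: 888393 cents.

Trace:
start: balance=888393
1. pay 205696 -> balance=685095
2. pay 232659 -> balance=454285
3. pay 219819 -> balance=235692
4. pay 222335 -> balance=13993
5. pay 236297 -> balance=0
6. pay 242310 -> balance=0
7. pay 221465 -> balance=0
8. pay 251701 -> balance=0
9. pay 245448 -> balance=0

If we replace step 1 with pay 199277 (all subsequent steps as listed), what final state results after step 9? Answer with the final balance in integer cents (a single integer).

(re-executing from step 1 with the substitution; state before step 1: balance=888393)
1. pay 199277 -> balance=691514
2. pay 232659 -> balance=460722
3. pay 219819 -> balance=242146
4. pay 222335 -> balance=20464
5. pay 236297 -> balance=0
6. pay 242310 -> balance=0
7. pay 221465 -> balance=0
8. pay 251701 -> balance=0
9. pay 245448 -> balance=0

0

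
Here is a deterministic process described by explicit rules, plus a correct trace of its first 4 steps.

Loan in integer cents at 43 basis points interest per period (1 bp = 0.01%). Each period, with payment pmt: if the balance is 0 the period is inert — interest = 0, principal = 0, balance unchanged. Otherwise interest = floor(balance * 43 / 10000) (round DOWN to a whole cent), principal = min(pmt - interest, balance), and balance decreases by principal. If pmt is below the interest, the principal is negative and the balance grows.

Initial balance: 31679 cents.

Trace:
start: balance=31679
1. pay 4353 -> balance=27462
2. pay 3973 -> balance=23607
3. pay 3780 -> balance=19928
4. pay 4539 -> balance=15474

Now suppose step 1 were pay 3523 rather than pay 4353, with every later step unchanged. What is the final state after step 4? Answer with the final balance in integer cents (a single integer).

(re-executing from step 1 with the substitution; state before step 1: balance=31679)
1. pay 3523 -> balance=28292
2. pay 3973 -> balance=24440
3. pay 3780 -> balance=20765
4. pay 4539 -> balance=16315

16315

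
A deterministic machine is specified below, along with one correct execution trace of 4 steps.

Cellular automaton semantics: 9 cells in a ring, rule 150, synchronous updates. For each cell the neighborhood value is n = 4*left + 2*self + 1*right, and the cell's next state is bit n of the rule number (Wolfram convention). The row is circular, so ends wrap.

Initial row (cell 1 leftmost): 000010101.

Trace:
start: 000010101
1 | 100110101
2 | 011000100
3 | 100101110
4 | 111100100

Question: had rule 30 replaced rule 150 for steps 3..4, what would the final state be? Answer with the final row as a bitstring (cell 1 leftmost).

100101000

(re-executing steps 3..4 under rule 30; state before step 3: 011000100)
3 | 110101110
4 | 100101000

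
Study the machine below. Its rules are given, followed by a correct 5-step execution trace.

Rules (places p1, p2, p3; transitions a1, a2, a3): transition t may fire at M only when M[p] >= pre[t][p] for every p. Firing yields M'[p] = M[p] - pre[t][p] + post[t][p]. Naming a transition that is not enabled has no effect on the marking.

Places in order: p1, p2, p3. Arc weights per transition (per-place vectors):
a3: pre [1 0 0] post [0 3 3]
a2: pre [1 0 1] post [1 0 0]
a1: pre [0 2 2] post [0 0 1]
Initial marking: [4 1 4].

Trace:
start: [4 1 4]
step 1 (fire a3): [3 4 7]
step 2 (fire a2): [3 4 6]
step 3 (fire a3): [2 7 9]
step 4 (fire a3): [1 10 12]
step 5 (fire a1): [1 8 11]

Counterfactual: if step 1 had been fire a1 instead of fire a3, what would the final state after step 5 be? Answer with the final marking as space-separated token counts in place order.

(re-executing from step 1 with the substitution; state before step 1: [4 1 4])
step 1 (fire a1): [4 1 4]
step 2 (fire a2): [4 1 3]
step 3 (fire a3): [3 4 6]
step 4 (fire a3): [2 7 9]
step 5 (fire a1): [2 5 8]

2 5 8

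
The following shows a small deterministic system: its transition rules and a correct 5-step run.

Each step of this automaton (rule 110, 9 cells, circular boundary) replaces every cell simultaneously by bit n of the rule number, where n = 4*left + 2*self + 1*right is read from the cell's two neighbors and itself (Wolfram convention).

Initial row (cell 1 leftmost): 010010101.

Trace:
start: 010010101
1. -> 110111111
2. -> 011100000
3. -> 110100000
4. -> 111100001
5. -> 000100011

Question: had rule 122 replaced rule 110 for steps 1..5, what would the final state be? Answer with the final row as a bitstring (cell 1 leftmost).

(re-executing steps 1..5 under rule 122; state before step 1: 010010101)
1. -> 101101010
2. -> 011110101
3. -> 110011010
4. -> 111111101
5. -> 000000111

000000111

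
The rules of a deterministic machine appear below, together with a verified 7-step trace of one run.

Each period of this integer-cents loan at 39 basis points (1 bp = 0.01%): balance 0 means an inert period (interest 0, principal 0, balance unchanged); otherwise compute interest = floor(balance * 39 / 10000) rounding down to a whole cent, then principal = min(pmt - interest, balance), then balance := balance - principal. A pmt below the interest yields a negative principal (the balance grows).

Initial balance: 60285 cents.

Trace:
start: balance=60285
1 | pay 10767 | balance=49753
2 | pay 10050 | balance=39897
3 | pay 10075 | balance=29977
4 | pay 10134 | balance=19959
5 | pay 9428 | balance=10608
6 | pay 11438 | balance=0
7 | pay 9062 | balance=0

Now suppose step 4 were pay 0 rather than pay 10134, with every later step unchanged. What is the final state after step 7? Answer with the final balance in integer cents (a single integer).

(re-executing from step 4 with the substitution; state before step 4: balance=29977)
4 | pay 0 | balance=30093
5 | pay 9428 | balance=20782
6 | pay 11438 | balance=9425
7 | pay 9062 | balance=399

399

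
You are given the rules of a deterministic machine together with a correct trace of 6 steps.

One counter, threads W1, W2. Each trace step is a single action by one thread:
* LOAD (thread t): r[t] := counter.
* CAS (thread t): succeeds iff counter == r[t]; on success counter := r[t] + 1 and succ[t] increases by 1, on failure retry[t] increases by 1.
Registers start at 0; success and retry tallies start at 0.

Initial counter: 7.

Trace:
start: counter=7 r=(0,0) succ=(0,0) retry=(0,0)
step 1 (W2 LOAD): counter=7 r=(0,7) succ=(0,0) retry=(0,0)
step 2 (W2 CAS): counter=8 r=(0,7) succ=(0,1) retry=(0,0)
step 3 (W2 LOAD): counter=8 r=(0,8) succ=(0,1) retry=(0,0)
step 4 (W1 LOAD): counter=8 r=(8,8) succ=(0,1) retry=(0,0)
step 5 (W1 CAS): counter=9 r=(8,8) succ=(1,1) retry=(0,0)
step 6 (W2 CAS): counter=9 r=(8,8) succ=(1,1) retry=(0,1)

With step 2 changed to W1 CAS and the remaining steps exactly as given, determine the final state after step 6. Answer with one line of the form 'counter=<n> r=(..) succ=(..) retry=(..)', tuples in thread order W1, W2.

(re-executing from step 2 with the substitution; state before step 2: counter=7 r=(0,7) succ=(0,0) retry=(0,0))
step 2 (W1 CAS): counter=7 r=(0,7) succ=(0,0) retry=(1,0)
step 3 (W2 LOAD): counter=7 r=(0,7) succ=(0,0) retry=(1,0)
step 4 (W1 LOAD): counter=7 r=(7,7) succ=(0,0) retry=(1,0)
step 5 (W1 CAS): counter=8 r=(7,7) succ=(1,0) retry=(1,0)
step 6 (W2 CAS): counter=8 r=(7,7) succ=(1,0) retry=(1,1)

counter=8 r=(7,7) succ=(1,0) retry=(1,1)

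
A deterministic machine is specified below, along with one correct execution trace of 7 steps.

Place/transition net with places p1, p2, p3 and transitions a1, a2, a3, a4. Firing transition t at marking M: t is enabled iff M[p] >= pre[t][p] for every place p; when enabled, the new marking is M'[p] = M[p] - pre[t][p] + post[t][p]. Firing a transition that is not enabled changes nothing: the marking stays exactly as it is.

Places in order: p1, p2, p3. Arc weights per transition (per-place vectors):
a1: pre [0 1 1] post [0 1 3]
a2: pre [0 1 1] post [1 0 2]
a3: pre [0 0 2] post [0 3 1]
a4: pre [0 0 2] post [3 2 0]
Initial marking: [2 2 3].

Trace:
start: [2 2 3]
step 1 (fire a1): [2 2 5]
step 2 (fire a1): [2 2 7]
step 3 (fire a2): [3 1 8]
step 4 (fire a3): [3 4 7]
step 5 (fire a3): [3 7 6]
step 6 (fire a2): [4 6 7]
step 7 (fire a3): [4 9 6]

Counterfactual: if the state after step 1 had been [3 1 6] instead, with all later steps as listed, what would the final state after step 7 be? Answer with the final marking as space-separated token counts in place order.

5 8 7

state after step 1 := [3 1 6]
step 2 (fire a1): [3 1 8]
step 3 (fire a2): [4 0 9]
step 4 (fire a3): [4 3 8]
step 5 (fire a3): [4 6 7]
step 6 (fire a2): [5 5 8]
step 7 (fire a3): [5 8 7]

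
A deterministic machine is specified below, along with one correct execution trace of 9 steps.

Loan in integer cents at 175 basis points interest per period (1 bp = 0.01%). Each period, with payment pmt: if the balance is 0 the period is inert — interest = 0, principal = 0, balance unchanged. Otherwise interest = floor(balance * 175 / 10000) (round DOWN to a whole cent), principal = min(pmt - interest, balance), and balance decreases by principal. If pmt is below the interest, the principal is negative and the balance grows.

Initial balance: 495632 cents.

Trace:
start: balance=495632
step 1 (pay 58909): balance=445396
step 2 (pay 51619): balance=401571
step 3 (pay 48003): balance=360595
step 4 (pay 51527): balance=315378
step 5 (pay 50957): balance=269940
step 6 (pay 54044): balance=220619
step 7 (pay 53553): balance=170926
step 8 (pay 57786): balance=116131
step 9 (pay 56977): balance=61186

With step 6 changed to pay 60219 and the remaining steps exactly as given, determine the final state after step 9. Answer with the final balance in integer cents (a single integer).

(re-executing from step 6 with the substitution; state before step 6: balance=269940)
step 6 (pay 60219): balance=214444
step 7 (pay 53553): balance=164643
step 8 (pay 57786): balance=109738
step 9 (pay 56977): balance=54681

54681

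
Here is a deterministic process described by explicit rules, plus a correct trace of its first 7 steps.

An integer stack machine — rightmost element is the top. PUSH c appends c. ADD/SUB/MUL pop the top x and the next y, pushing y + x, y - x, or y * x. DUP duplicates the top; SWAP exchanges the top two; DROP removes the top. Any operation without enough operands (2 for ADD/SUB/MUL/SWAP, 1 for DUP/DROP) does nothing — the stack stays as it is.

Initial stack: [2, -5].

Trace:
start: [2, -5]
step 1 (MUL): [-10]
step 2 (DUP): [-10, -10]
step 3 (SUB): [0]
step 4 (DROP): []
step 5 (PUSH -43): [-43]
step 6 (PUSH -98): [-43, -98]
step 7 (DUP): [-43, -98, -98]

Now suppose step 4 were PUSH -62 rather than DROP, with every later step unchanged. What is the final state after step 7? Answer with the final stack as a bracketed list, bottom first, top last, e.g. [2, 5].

[0, -62, -43, -98, -98]

(re-executing from step 4 with the substitution; state before step 4: [0])
step 4 (PUSH -62): [0, -62]
step 5 (PUSH -43): [0, -62, -43]
step 6 (PUSH -98): [0, -62, -43, -98]
step 7 (DUP): [0, -62, -43, -98, -98]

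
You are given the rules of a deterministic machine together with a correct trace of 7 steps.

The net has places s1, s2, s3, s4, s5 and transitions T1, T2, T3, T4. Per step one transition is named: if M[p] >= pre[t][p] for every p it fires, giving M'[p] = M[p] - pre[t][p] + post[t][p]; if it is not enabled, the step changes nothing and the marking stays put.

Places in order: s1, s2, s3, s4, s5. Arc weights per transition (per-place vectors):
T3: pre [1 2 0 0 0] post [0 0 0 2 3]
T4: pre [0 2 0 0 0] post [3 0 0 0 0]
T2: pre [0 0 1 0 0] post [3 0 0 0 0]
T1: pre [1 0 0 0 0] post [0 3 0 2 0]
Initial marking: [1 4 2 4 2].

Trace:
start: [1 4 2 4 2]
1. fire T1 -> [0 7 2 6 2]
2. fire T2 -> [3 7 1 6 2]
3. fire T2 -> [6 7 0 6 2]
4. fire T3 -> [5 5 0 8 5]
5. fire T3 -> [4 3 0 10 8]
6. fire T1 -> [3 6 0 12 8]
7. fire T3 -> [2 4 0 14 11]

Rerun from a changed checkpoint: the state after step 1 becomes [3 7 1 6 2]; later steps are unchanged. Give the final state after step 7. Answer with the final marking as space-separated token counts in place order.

state after step 1 := [3 7 1 6 2]
2. fire T2 -> [6 7 0 6 2]
3. fire T2 -> [6 7 0 6 2]
4. fire T3 -> [5 5 0 8 5]
5. fire T3 -> [4 3 0 10 8]
6. fire T1 -> [3 6 0 12 8]
7. fire T3 -> [2 4 0 14 11]

2 4 0 14 11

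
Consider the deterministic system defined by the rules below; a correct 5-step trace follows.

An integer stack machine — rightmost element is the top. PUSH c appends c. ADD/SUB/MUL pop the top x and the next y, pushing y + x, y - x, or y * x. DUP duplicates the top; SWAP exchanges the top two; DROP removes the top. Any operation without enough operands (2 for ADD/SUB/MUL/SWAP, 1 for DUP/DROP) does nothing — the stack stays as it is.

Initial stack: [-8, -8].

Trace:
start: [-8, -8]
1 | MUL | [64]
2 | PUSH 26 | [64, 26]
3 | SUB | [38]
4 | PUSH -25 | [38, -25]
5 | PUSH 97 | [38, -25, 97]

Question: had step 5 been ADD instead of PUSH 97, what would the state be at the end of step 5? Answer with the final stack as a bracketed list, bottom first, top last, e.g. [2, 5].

(re-executing from step 5 with the substitution; state before step 5: [38, -25])
5 | ADD | [13]

[13]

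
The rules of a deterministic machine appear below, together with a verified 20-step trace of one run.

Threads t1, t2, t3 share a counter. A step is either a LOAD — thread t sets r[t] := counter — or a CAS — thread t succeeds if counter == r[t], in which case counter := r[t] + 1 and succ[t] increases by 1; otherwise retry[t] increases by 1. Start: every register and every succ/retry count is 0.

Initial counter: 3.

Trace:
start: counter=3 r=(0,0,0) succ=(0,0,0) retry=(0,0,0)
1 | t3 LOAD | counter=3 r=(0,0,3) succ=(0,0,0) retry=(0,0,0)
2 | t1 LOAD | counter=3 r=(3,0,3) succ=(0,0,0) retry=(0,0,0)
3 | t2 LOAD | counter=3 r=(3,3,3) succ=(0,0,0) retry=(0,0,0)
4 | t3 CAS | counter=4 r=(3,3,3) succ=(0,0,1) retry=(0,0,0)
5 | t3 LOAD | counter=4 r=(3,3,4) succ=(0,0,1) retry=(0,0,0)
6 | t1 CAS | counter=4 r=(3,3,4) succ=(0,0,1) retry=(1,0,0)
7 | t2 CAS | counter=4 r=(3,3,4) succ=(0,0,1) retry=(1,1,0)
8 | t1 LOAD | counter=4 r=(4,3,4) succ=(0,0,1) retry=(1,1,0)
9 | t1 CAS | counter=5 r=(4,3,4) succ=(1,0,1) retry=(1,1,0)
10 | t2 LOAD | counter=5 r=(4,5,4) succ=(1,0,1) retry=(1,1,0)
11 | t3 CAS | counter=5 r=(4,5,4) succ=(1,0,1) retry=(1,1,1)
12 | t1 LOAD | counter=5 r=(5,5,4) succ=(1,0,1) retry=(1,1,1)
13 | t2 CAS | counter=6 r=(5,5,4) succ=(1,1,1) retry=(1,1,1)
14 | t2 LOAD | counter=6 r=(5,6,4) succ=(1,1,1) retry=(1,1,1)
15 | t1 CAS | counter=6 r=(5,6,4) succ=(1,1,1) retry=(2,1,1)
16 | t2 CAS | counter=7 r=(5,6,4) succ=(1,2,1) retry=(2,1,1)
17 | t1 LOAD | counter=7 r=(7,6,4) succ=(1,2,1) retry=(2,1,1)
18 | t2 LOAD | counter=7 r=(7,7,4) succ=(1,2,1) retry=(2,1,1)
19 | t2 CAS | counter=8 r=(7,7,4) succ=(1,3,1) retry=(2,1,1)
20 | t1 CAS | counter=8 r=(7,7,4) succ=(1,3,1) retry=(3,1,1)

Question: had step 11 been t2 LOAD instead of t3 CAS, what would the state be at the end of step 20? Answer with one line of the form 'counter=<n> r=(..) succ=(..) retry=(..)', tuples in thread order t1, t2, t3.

counter=8 r=(7,7,4) succ=(1,3,1) retry=(3,1,0)

(re-executing from step 11 with the substitution; state before step 11: counter=5 r=(4,5,4) succ=(1,0,1) retry=(1,1,0))
11 | t2 LOAD | counter=5 r=(4,5,4) succ=(1,0,1) retry=(1,1,0)
12 | t1 LOAD | counter=5 r=(5,5,4) succ=(1,0,1) retry=(1,1,0)
13 | t2 CAS | counter=6 r=(5,5,4) succ=(1,1,1) retry=(1,1,0)
14 | t2 LOAD | counter=6 r=(5,6,4) succ=(1,1,1) retry=(1,1,0)
15 | t1 CAS | counter=6 r=(5,6,4) succ=(1,1,1) retry=(2,1,0)
16 | t2 CAS | counter=7 r=(5,6,4) succ=(1,2,1) retry=(2,1,0)
17 | t1 LOAD | counter=7 r=(7,6,4) succ=(1,2,1) retry=(2,1,0)
18 | t2 LOAD | counter=7 r=(7,7,4) succ=(1,2,1) retry=(2,1,0)
19 | t2 CAS | counter=8 r=(7,7,4) succ=(1,3,1) retry=(2,1,0)
20 | t1 CAS | counter=8 r=(7,7,4) succ=(1,3,1) retry=(3,1,0)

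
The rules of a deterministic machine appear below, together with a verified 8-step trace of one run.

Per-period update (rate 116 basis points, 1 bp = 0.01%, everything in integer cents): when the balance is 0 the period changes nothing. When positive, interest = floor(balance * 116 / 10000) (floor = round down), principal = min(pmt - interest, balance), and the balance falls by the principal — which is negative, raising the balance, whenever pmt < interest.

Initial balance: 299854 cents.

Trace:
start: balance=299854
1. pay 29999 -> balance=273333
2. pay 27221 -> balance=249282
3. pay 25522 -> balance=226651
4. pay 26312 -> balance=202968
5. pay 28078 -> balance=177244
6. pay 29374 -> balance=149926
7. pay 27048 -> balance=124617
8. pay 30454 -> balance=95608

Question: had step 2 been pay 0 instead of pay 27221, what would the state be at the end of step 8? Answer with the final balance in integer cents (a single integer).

124778

(re-executing from step 2 with the substitution; state before step 2: balance=273333)
2. pay 0 -> balance=276503
3. pay 25522 -> balance=254188
4. pay 26312 -> balance=230824
5. pay 28078 -> balance=205423
6. pay 29374 -> balance=178431
7. pay 27048 -> balance=153452
8. pay 30454 -> balance=124778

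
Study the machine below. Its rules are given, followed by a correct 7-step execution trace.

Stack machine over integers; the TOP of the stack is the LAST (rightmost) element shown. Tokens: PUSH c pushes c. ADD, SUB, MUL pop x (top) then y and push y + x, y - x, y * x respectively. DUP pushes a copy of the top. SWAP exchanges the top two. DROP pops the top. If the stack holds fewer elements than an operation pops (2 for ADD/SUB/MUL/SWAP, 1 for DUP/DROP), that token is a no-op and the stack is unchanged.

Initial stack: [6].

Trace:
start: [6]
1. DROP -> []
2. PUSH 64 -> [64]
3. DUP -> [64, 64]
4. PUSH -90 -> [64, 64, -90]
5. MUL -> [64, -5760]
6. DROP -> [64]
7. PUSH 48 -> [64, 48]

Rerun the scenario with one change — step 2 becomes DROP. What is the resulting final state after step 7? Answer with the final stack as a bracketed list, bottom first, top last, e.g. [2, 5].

[48]

(re-executing from step 2 with the substitution; state before step 2: [])
2. DROP -> []
3. DUP -> []
4. PUSH -90 -> [-90]
5. MUL -> [-90]
6. DROP -> []
7. PUSH 48 -> [48]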